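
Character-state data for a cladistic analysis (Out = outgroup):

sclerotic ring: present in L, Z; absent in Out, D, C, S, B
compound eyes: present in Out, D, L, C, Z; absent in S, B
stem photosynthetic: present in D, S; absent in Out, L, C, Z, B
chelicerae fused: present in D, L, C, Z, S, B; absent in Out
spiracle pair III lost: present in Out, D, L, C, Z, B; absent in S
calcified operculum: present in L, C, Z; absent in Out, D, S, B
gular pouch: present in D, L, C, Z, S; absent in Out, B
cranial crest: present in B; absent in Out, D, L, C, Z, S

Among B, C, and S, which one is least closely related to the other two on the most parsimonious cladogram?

B

Character polarity is set by the outgroup: the derived state is whichever differs from the outgroup's state, so for compound eyes, spiracle pair III lost the derived state is 'absent', and for the remaining characters it is 'present'.
Only L and Z show the derived state 'present' for sclerotic ring, supporting them as a clade.
compound eyes (state 'absent') occurs in B and S but conflicts with the nesting implied by the other characters — most parsimoniously interpreted as homoplasy.
Only D and S show the derived state 'present' for stem photosynthetic, supporting them as a clade.
All ingroup taxa share the derived state 'present' for chelicerae fused; it defines the ingroup but does not resolve relationships within it.
spiracle pair III lost: derived state 'absent' in S only — an autapomorphy, so it tells us nothing about relationships among taxa.
calcified operculum (derived state 'present') is shared by C, L, and Z — a synapomorphy uniting that clade.
Only C, D, L, S, and Z show the derived state 'present' for gular pouch, supporting them as a clade.
cranial crest (derived state 'present') is unique to B (autapomorphy; uninformative for grouping).
Most parsimonious ingroup topology: (((D,S),((L,Z),C)),B).
S and C share a more recent common ancestor with each other than either does with B, so B is the least closely related of the three.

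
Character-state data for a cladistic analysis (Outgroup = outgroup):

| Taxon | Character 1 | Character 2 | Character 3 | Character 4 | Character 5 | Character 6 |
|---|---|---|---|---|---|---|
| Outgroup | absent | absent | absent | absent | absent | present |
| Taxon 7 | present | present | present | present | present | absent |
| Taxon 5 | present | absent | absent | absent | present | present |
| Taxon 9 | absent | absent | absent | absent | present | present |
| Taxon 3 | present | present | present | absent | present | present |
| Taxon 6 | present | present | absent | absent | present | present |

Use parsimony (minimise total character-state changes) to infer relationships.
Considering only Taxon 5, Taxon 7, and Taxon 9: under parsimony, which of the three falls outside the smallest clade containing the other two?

Taxon 9

Character polarity is set by the outgroup: the derived state is whichever differs from the outgroup's state, so for Character 6 the derived state is 'absent', and for the remaining characters it is 'present'.
Character 1 (derived state 'present') is shared by Taxon 3, Taxon 5, Taxon 6, and Taxon 7 — a synapomorphy uniting that clade.
Only Taxon 3, Taxon 6, and Taxon 7 show the derived state 'present' for Character 2, supporting them as a clade.
Character 3 (derived state 'present') is shared by Taxon 3 and Taxon 7 — a synapomorphy uniting that clade.
Character 4: derived state 'present' in Taxon 7 only — an autapomorphy, so it tells us nothing about relationships among taxa.
All ingroup taxa share the derived state 'present' for Character 5; it defines the ingroup but does not resolve relationships within it.
Character 6: derived state 'absent' in Taxon 7 only — an autapomorphy, so it tells us nothing about relationships among taxa.
Most parsimonious ingroup topology: ((((Taxon 7,Taxon 3),Taxon 6),Taxon 5),Taxon 9).
Taxon 7 and Taxon 5 share a more recent common ancestor with each other than either does with Taxon 9, so Taxon 9 is the least closely related of the three.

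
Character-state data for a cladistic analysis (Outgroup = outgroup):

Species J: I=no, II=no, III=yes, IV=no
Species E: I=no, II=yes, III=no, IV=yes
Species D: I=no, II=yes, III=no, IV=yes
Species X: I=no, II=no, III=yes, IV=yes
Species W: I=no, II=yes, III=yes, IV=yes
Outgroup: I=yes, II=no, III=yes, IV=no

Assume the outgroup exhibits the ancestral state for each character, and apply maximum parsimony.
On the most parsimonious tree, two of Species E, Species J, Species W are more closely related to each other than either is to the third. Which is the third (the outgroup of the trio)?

Species J

Character polarity is set by the outgroup: the derived state is whichever differs from the outgroup's state, so for I, III the derived state is 'no', and for the remaining characters it is 'yes'.
I (derived state 'no') is shared by all ingroup taxa — unites the whole ingroup.
Only Species D, Species E, and Species W show the derived state 'yes' for II, supporting them as a clade.
III: derived state 'no' in Species D and Species E only — synapomorphy for {Species D, Species E}.
IV: derived state 'yes' in Species D, Species E, Species W, and Species X only — synapomorphy for {Species D, Species E, Species W, Species X}.
Most parsimonious ingroup topology: (((Species W,(Species E,Species D)),Species X),Species J).
Species W and Species E share a more recent common ancestor with each other than either does with Species J, so Species J is the least closely related of the three.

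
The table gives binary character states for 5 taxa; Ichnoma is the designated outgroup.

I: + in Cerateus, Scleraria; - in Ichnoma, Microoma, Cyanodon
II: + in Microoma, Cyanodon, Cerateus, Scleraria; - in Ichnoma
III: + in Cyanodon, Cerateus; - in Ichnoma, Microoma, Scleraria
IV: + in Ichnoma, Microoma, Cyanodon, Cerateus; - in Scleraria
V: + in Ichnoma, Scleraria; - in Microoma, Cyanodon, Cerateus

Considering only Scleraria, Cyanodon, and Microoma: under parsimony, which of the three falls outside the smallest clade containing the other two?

Character polarity is set by the outgroup: the derived state is whichever differs from the outgroup's state, so for IV, V the derived state is '-', and for the remaining characters it is '+'.
I (state '+') occurs in Cerateus and Scleraria but conflicts with the nesting implied by the other characters — most parsimoniously interpreted as homoplasy.
All ingroup taxa share the derived state '+' for II; it defines the ingroup but does not resolve relationships within it.
Only Cerateus and Cyanodon show the derived state '+' for III, supporting them as a clade.
IV: derived state '-' in Scleraria only — an autapomorphy, so it tells us nothing about relationships among taxa.
V: derived state '-' in Cerateus, Cyanodon, and Microoma only — synapomorphy for {Cerateus, Cyanodon, Microoma}.
Most parsimonious ingroup topology: ((Microoma,(Cyanodon,Cerateus)),Scleraria).
Microoma and Cyanodon share a more recent common ancestor with each other than either does with Scleraria, so Scleraria is the least closely related of the three.

Scleraria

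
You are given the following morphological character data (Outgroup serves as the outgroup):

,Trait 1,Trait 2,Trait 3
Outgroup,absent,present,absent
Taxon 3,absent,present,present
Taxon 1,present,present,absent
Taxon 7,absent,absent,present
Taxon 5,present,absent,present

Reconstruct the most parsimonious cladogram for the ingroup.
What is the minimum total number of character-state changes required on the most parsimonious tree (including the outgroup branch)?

Character polarity is set by the outgroup: the derived state is whichever differs from the outgroup's state, so for Trait 2 the derived state is 'absent', and for the remaining characters it is 'present'.
Trait 1 (state 'present') occurs in Taxon 1 and Taxon 5 but conflicts with the nesting implied by the other characters — most parsimoniously interpreted as homoplasy.
Trait 2: derived state 'absent' in Taxon 5 and Taxon 7 only — synapomorphy for {Taxon 5, Taxon 7}.
Trait 3 (derived state 'present') is shared by Taxon 3, Taxon 5, and Taxon 7 — a synapomorphy uniting that clade.
Most parsimonious ingroup topology: ((Taxon 3,(Taxon 7,Taxon 5)),Taxon 1).
Changes per character on this tree: Trait 1: 2; Trait 2: 1; Trait 3: 1.
Total = 4.

4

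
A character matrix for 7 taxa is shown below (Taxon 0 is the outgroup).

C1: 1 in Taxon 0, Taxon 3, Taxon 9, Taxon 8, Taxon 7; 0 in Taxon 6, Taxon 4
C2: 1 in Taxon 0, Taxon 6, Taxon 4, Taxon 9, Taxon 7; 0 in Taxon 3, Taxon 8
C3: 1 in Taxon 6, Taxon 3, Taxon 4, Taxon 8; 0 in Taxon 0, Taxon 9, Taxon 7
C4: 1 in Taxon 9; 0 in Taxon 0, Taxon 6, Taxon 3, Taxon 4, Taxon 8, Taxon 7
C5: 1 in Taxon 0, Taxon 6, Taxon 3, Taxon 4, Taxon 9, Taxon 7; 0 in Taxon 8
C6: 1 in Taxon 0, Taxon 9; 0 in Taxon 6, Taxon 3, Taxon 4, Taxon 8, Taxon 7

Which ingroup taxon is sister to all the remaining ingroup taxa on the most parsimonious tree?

Taxon 9

Character polarity is set by the outgroup: the derived state is whichever differs from the outgroup's state, so for C1, C2, C5, C6 the derived state is '0', and for the remaining characters it is '1'.
C1 (derived state '0') is shared by Taxon 4 and Taxon 6 — a synapomorphy uniting that clade.
Only Taxon 3 and Taxon 8 show the derived state '0' for C2, supporting them as a clade.
C3 (derived state '1') is shared by Taxon 3, Taxon 4, Taxon 6, and Taxon 8 — a synapomorphy uniting that clade.
C4 (derived state '1') is unique to Taxon 9 (autapomorphy; uninformative for grouping).
C5: derived state '0' in Taxon 8 only — an autapomorphy, so it tells us nothing about relationships among taxa.
C6 (derived state '0') is shared by Taxon 3, Taxon 4, Taxon 6, Taxon 7, and Taxon 8 — a synapomorphy uniting that clade.
Most parsimonious ingroup topology: ((((Taxon 6,Taxon 4),(Taxon 3,Taxon 8)),Taxon 7),Taxon 9).
Taxon 9 is sister to the clade containing all other ingroup taxa, so it is the earliest-diverging (most basal) ingroup lineage.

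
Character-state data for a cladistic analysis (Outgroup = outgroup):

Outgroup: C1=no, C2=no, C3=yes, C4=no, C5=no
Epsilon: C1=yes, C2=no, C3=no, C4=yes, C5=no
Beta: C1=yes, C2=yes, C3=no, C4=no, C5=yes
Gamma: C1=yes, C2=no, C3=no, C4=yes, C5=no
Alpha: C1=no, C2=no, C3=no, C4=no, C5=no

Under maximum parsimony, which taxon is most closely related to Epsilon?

Gamma

Character polarity is set by the outgroup: the derived state is whichever differs from the outgroup's state, so for C3 the derived state is 'no', and for the remaining characters it is 'yes'.
C1 (derived state 'yes') is shared by Beta, Epsilon, and Gamma — a synapomorphy uniting that clade.
C2 (derived state 'yes') is unique to Beta (autapomorphy; uninformative for grouping).
C3 (derived state 'no') is shared by all ingroup taxa — unites the whole ingroup.
C4: derived state 'yes' in Epsilon and Gamma only — synapomorphy for {Epsilon, Gamma}.
C5: derived state 'yes' in Beta only — an autapomorphy, so it tells us nothing about relationships among taxa.
Most parsimonious ingroup topology: (((Epsilon,Gamma),Beta),Alpha).
Epsilon and Gamma form a cherry on this tree, so they are sister taxa.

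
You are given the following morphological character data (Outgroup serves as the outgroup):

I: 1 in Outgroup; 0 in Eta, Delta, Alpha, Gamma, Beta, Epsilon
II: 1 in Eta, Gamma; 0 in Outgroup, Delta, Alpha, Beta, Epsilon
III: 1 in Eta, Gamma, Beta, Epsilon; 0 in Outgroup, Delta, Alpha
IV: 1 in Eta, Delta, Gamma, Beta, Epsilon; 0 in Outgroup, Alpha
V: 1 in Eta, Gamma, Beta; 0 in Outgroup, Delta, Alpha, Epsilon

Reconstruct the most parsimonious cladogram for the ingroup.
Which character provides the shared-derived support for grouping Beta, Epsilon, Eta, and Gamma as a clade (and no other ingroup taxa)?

Character polarity is set by the outgroup: the derived state is whichever differs from the outgroup's state, so for I the derived state is '0', and for the remaining characters it is '1'.
All ingroup taxa share the derived state '0' for I; it defines the ingroup but does not resolve relationships within it.
II (derived state '1') is shared by Eta and Gamma — a synapomorphy uniting that clade.
III: derived state '1' in Beta, Epsilon, Eta, and Gamma only — synapomorphy for {Beta, Epsilon, Eta, Gamma}.
Only Beta, Delta, Epsilon, Eta, and Gamma show the derived state '1' for IV, supporting them as a clade.
Only Beta, Eta, and Gamma show the derived state '1' for V, supporting them as a clade.
Most parsimonious ingroup topology: (((((Eta,Gamma),Beta),Epsilon),Delta),Alpha).
The clade {Beta, Epsilon, Eta, Gamma} is supported by III: its derived state '1' occurs in exactly those taxa and in no other taxon (including the outgroup).

III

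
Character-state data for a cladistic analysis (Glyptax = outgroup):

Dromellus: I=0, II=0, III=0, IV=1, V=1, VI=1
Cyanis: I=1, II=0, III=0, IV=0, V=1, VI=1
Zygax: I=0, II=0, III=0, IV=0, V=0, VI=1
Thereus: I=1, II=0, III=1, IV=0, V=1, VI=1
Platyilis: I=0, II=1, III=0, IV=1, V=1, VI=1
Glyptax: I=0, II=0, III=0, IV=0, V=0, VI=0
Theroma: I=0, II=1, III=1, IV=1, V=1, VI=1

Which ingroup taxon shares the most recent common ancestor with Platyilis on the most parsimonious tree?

Theroma

The outgroup has state '0' for every character, so '1' is the derived state throughout.
I (derived state '1') is shared by Cyanis and Thereus — a synapomorphy uniting that clade.
II (derived state '1') is shared by Platyilis and Theroma — a synapomorphy uniting that clade.
III groups Thereus and Theroma, which is incompatible with the clades supported by the remaining characters; treating it as convergent (homoplasy) costs fewer steps than any alternative tree.
IV: derived state '1' in Dromellus, Platyilis, and Theroma only — synapomorphy for {Dromellus, Platyilis, Theroma}.
V: derived state '1' in Cyanis, Dromellus, Platyilis, Thereus, and Theroma only — synapomorphy for {Cyanis, Dromellus, Platyilis, Thereus, Theroma}.
All ingroup taxa share the derived state '1' for VI; it defines the ingroup but does not resolve relationships within it.
Most parsimonious ingroup topology: ((((Platyilis,Theroma),Dromellus),(Cyanis,Thereus)),Zygax).
Platyilis and Theroma form a cherry on this tree, so they are sister taxa.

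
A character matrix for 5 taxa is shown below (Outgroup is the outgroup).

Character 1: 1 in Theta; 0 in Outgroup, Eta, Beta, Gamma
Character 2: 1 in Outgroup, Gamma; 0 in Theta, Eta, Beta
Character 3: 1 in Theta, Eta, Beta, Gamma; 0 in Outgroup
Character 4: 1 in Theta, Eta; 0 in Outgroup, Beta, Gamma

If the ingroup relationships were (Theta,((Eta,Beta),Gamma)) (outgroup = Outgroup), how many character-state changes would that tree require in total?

Map each character onto (Theta,((Eta,Beta),Gamma)) (rooted by Outgroup) and count the minimum state changes it requires (Fitch parsimony):
Character 1: 1; Character 2: 2; Character 3: 1; Character 4: 2.
Total tree length = 6.

6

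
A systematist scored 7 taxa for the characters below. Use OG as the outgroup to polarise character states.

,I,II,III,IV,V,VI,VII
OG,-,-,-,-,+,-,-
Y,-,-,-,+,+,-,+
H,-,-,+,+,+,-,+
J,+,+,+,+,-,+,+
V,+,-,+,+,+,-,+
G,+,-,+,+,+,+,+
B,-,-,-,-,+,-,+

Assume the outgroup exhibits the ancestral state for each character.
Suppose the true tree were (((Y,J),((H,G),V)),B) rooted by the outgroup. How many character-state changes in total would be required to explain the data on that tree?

Map each character onto (((Y,J),((H,G),V)),B) (rooted by OG) and count the minimum state changes it requires (Fitch parsimony):
I: 3; II: 1; III: 2; IV: 1; V: 1; VI: 2; VII: 1.
Total tree length = 11.

11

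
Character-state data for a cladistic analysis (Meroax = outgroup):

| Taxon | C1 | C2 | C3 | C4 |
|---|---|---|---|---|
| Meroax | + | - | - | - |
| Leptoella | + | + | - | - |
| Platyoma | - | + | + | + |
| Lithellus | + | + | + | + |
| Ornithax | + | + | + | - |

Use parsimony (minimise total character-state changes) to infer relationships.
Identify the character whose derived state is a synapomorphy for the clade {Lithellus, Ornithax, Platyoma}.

Character polarity is set by the outgroup: the derived state is whichever differs from the outgroup's state, so for C1 the derived state is '-', and for the remaining characters it is '+'.
C1: derived state '-' in Platyoma only — an autapomorphy, so it tells us nothing about relationships among taxa.
All ingroup taxa share the derived state '+' for C2; it defines the ingroup but does not resolve relationships within it.
C3 (derived state '+') is shared by Lithellus, Ornithax, and Platyoma — a synapomorphy uniting that clade.
C4: derived state '+' in Lithellus and Platyoma only — synapomorphy for {Lithellus, Platyoma}.
Most parsimonious ingroup topology: (((Lithellus,Platyoma),Ornithax),Leptoella).
The clade {Lithellus, Ornithax, Platyoma} is supported by C3: its derived state '+' occurs in exactly those taxa and in no other taxon (including the outgroup).

C3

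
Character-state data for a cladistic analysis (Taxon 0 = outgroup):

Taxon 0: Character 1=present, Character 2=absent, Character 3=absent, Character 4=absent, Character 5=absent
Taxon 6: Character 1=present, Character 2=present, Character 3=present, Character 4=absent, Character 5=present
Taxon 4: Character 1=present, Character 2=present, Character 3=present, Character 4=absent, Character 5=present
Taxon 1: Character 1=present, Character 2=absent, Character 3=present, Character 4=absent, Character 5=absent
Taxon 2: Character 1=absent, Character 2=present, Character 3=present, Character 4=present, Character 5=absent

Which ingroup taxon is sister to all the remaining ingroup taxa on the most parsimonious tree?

Character polarity is set by the outgroup: the derived state is whichever differs from the outgroup's state, so for Character 1 the derived state is 'absent', and for the remaining characters it is 'present'.
Character 1: derived state 'absent' in Taxon 2 only — an autapomorphy, so it tells us nothing about relationships among taxa.
Character 2 (derived state 'present') is shared by Taxon 2, Taxon 4, and Taxon 6 — a synapomorphy uniting that clade.
All ingroup taxa share the derived state 'present' for Character 3; it defines the ingroup but does not resolve relationships within it.
Character 4 (derived state 'present') is unique to Taxon 2 (autapomorphy; uninformative for grouping).
Character 5 (derived state 'present') is shared by Taxon 4 and Taxon 6 — a synapomorphy uniting that clade.
Most parsimonious ingroup topology: (((Taxon 6,Taxon 4),Taxon 2),Taxon 1).
Taxon 1 is sister to the clade containing all other ingroup taxa, so it is the earliest-diverging (most basal) ingroup lineage.

Taxon 1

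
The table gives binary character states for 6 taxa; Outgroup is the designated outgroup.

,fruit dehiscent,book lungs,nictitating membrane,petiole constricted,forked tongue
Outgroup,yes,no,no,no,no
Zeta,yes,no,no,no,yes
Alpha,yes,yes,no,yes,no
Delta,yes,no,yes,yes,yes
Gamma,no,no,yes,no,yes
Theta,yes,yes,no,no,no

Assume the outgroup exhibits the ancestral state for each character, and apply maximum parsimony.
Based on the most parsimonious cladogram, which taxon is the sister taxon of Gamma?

Delta

Character polarity is set by the outgroup: the derived state is whichever differs from the outgroup's state, so for fruit dehiscent the derived state is 'no', and for the remaining characters it is 'yes'.
fruit dehiscent: derived state 'no' in Gamma only — an autapomorphy, so it tells us nothing about relationships among taxa.
Only Alpha and Theta show the derived state 'yes' for book lungs, supporting them as a clade.
Only Delta and Gamma show the derived state 'yes' for nictitating membrane, supporting them as a clade.
petiole constricted groups Alpha and Delta, which is incompatible with the clades supported by the remaining characters; treating it as convergent (homoplasy) costs fewer steps than any alternative tree.
forked tongue (derived state 'yes') is shared by Delta, Gamma, and Zeta — a synapomorphy uniting that clade.
Most parsimonious ingroup topology: ((Zeta,(Delta,Gamma)),(Alpha,Theta)).
Gamma and Delta form a cherry on this tree, so they are sister taxa.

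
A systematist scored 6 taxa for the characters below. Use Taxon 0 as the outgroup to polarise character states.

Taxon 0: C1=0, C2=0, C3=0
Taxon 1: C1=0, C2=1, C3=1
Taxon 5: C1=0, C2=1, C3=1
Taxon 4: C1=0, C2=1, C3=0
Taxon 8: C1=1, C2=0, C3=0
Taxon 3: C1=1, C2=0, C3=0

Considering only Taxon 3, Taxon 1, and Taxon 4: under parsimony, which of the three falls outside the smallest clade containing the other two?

The outgroup has state '0' for every character, so '1' is the derived state throughout.
C1: derived state '1' in Taxon 3 and Taxon 8 only — synapomorphy for {Taxon 3, Taxon 8}.
C2: derived state '1' in Taxon 1, Taxon 4, and Taxon 5 only — synapomorphy for {Taxon 1, Taxon 4, Taxon 5}.
C3: derived state '1' in Taxon 1 and Taxon 5 only — synapomorphy for {Taxon 1, Taxon 5}.
Most parsimonious ingroup topology: (((Taxon 1,Taxon 5),Taxon 4),(Taxon 8,Taxon 3)).
Taxon 4 and Taxon 1 share a more recent common ancestor with each other than either does with Taxon 3, so Taxon 3 is the least closely related of the three.

Taxon 3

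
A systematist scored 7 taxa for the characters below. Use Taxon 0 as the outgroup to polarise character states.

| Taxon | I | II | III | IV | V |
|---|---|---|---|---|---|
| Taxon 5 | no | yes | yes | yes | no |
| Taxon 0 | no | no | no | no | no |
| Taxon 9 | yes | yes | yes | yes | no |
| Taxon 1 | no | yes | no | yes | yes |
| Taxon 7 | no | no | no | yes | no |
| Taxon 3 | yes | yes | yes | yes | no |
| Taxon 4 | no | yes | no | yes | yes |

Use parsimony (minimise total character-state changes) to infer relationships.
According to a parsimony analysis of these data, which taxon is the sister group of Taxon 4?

Taxon 1

The outgroup has state 'no' for every character, so 'yes' is the derived state throughout.
I (derived state 'yes') is shared by Taxon 3 and Taxon 9 — a synapomorphy uniting that clade.
II: derived state 'yes' in Taxon 1, Taxon 3, Taxon 4, Taxon 5, and Taxon 9 only — synapomorphy for {Taxon 1, Taxon 3, Taxon 4, Taxon 5, Taxon 9}.
III: derived state 'yes' in Taxon 3, Taxon 5, and Taxon 9 only — synapomorphy for {Taxon 3, Taxon 5, Taxon 9}.
IV (derived state 'yes') is shared by all ingroup taxa — unites the whole ingroup.
Only Taxon 1 and Taxon 4 show the derived state 'yes' for V, supporting them as a clade.
Most parsimonious ingroup topology: (((Taxon 1,Taxon 4),(Taxon 5,(Taxon 9,Taxon 3))),Taxon 7).
Taxon 4 and Taxon 1 form a cherry on this tree, so they are sister taxa.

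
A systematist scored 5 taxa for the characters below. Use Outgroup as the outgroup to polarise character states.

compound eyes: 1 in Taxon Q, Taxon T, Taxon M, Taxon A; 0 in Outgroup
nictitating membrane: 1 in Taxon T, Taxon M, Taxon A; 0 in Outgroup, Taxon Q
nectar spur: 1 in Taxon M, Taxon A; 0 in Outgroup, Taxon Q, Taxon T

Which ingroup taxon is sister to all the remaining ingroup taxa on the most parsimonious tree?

The outgroup has state '0' for every character, so '1' is the derived state throughout.
All ingroup taxa share the derived state '1' for compound eyes; it defines the ingroup but does not resolve relationships within it.
nictitating membrane (derived state '1') is shared by Taxon A, Taxon M, and Taxon T — a synapomorphy uniting that clade.
nectar spur: derived state '1' in Taxon A and Taxon M only — synapomorphy for {Taxon A, Taxon M}.
Most parsimonious ingroup topology: (Taxon Q,(Taxon T,(Taxon M,Taxon A))).
Taxon Q is sister to the clade containing all other ingroup taxa, so it is the earliest-diverging (most basal) ingroup lineage.

Taxon Q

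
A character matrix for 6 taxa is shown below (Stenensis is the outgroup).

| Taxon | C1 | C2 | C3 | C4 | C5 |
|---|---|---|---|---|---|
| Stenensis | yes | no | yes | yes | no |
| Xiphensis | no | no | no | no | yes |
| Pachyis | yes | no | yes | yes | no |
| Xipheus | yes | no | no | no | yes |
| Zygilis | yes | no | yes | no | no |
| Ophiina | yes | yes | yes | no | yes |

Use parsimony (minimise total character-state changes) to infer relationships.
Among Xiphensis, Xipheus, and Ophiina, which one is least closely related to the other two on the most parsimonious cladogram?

Ophiina

Character polarity is set by the outgroup: the derived state is whichever differs from the outgroup's state, so for C1, C3, C4 the derived state is 'no', and for the remaining characters it is 'yes'.
C1: derived state 'no' in Xiphensis only — an autapomorphy, so it tells us nothing about relationships among taxa.
C2 (derived state 'yes') is unique to Ophiina (autapomorphy; uninformative for grouping).
C3 (derived state 'no') is shared by Xiphensis and Xipheus — a synapomorphy uniting that clade.
Only Ophiina, Xiphensis, Xipheus, and Zygilis show the derived state 'no' for C4, supporting them as a clade.
C5 (derived state 'yes') is shared by Ophiina, Xiphensis, and Xipheus — a synapomorphy uniting that clade.
Most parsimonious ingroup topology: ((((Xiphensis,Xipheus),Ophiina),Zygilis),Pachyis).
Xiphensis and Xipheus share a more recent common ancestor with each other than either does with Ophiina, so Ophiina is the least closely related of the three.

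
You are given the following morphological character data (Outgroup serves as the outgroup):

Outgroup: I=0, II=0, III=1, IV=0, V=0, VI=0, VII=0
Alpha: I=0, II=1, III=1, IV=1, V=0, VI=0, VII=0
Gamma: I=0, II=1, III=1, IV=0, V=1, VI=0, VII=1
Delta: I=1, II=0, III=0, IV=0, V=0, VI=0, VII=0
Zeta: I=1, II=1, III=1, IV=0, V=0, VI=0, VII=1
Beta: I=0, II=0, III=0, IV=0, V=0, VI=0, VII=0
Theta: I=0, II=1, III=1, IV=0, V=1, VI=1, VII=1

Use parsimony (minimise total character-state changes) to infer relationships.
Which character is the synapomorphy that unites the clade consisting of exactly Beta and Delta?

III

Character polarity is set by the outgroup: the derived state is whichever differs from the outgroup's state, so for III the derived state is '0', and for the remaining characters it is '1'.
I (state '1') occurs in Delta and Zeta but conflicts with the nesting implied by the other characters — most parsimoniously interpreted as homoplasy.
II: derived state '1' in Alpha, Gamma, Theta, and Zeta only — synapomorphy for {Alpha, Gamma, Theta, Zeta}.
Only Beta and Delta show the derived state '0' for III, supporting them as a clade.
IV (derived state '1') is unique to Alpha (autapomorphy; uninformative for grouping).
V (derived state '1') is shared by Gamma and Theta — a synapomorphy uniting that clade.
VI: derived state '1' in Theta only — an autapomorphy, so it tells us nothing about relationships among taxa.
VII (derived state '1') is shared by Gamma, Theta, and Zeta — a synapomorphy uniting that clade.
Most parsimonious ingroup topology: ((Alpha,((Gamma,Theta),Zeta)),(Delta,Beta)).
The clade {Beta, Delta} is supported by III: its derived state '0' occurs in exactly those taxa and in no other taxon (including the outgroup).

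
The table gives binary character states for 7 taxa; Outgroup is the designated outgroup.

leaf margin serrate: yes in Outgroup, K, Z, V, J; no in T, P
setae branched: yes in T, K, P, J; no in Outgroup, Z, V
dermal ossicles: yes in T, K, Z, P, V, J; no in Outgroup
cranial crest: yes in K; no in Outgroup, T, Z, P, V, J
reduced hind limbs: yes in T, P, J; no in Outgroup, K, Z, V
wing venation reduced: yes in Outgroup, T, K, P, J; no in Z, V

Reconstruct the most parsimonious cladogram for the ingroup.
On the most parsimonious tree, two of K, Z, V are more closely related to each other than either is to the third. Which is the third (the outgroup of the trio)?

Character polarity is set by the outgroup: the derived state is whichever differs from the outgroup's state, so for leaf margin serrate, wing venation reduced the derived state is 'no', and for the remaining characters it is 'yes'.
leaf margin serrate: derived state 'no' in P and T only — synapomorphy for {P, T}.
setae branched (derived state 'yes') is shared by J, K, P, and T — a synapomorphy uniting that clade.
dermal ossicles (derived state 'yes') is shared by all ingroup taxa — unites the whole ingroup.
cranial crest (derived state 'yes') is unique to K (autapomorphy; uninformative for grouping).
reduced hind limbs (derived state 'yes') is shared by J, P, and T — a synapomorphy uniting that clade.
Only V and Z show the derived state 'no' for wing venation reduced, supporting them as a clade.
Most parsimonious ingroup topology: ((((T,P),J),K),(Z,V)).
V and Z share a more recent common ancestor with each other than either does with K, so K is the least closely related of the three.

K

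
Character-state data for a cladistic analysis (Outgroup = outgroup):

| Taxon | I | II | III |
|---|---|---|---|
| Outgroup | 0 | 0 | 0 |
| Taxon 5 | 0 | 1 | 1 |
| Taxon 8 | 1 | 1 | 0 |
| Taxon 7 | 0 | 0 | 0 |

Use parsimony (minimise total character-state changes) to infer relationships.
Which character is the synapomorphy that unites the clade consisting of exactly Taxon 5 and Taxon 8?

II

The outgroup has state '0' for every character, so '1' is the derived state throughout.
I (derived state '1') is unique to Taxon 8 (autapomorphy; uninformative for grouping).
Only Taxon 5 and Taxon 8 show the derived state '1' for II, supporting them as a clade.
III (derived state '1') is unique to Taxon 5 (autapomorphy; uninformative for grouping).
Most parsimonious ingroup topology: ((Taxon 5,Taxon 8),Taxon 7).
The clade {Taxon 5, Taxon 8} is supported by II: its derived state '1' occurs in exactly those taxa and in no other taxon (including the outgroup).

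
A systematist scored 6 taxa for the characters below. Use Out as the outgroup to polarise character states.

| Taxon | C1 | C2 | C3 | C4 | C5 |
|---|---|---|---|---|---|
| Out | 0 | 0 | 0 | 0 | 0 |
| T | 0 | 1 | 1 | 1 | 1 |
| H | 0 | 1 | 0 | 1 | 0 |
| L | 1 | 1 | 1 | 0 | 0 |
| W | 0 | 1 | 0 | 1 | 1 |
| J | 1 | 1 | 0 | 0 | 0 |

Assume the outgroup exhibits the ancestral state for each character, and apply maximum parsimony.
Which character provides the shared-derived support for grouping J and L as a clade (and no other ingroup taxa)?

The outgroup has state '0' for every character, so '1' is the derived state throughout.
C1: derived state '1' in J and L only — synapomorphy for {J, L}.
C2 (derived state '1') is shared by all ingroup taxa — unites the whole ingroup.
C3 groups L and T, which is incompatible with the clades supported by the remaining characters; treating it as convergent (homoplasy) costs fewer steps than any alternative tree.
C4: derived state '1' in H, T, and W only — synapomorphy for {H, T, W}.
C5 (derived state '1') is shared by T and W — a synapomorphy uniting that clade.
Most parsimonious ingroup topology: (((T,W),H),(L,J)).
The clade {J, L} is supported by C1: its derived state '1' occurs in exactly those taxa and in no other taxon (including the outgroup).

C1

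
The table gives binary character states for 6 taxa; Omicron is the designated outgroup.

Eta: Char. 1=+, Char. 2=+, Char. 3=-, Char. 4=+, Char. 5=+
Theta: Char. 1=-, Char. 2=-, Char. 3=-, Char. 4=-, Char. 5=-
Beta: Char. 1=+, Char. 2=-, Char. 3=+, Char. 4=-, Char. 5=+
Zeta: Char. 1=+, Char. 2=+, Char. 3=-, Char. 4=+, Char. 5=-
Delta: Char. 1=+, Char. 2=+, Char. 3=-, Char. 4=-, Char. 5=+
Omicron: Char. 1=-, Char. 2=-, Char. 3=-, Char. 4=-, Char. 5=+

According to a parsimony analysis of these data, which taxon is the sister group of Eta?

Character polarity is set by the outgroup: the derived state is whichever differs from the outgroup's state, so for Char. 5 the derived state is '-', and for the remaining characters it is '+'.
Only Beta, Delta, Eta, and Zeta show the derived state '+' for Char. 1, supporting them as a clade.
Only Delta, Eta, and Zeta show the derived state '+' for Char. 2, supporting them as a clade.
Char. 3: derived state '+' in Beta only — an autapomorphy, so it tells us nothing about relationships among taxa.
Only Eta and Zeta show the derived state '+' for Char. 4, supporting them as a clade.
Char. 5 (state '-') occurs in Theta and Zeta but conflicts with the nesting implied by the other characters — most parsimoniously interpreted as homoplasy.
Most parsimonious ingroup topology: ((((Zeta,Eta),Delta),Beta),Theta).
Eta and Zeta form a cherry on this tree, so they are sister taxa.

Zeta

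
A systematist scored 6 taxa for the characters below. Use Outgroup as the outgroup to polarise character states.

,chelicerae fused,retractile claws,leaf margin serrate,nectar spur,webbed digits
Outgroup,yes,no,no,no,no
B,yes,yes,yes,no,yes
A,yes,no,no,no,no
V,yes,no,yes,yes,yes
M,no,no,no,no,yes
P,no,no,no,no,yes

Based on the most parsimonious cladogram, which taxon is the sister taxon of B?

V

Character polarity is set by the outgroup: the derived state is whichever differs from the outgroup's state, so for chelicerae fused the derived state is 'no', and for the remaining characters it is 'yes'.
chelicerae fused (derived state 'no') is shared by M and P — a synapomorphy uniting that clade.
retractile claws (derived state 'yes') is unique to B (autapomorphy; uninformative for grouping).
leaf margin serrate (derived state 'yes') is shared by B and V — a synapomorphy uniting that clade.
nectar spur (derived state 'yes') is unique to V (autapomorphy; uninformative for grouping).
webbed digits: derived state 'yes' in B, M, P, and V only — synapomorphy for {B, M, P, V}.
Most parsimonious ingroup topology: (((B,V),(M,P)),A).
B and V form a cherry on this tree, so they are sister taxa.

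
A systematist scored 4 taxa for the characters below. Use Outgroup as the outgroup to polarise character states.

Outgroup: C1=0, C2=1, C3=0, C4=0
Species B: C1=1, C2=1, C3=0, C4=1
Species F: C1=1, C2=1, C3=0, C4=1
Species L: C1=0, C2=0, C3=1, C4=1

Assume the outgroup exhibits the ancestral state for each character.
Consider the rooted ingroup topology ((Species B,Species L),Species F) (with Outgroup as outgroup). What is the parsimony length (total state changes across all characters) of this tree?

5

Map each character onto ((Species B,Species L),Species F) (rooted by Outgroup) and count the minimum state changes it requires (Fitch parsimony):
C1: 2; C2: 1; C3: 1; C4: 1.
Total tree length = 5.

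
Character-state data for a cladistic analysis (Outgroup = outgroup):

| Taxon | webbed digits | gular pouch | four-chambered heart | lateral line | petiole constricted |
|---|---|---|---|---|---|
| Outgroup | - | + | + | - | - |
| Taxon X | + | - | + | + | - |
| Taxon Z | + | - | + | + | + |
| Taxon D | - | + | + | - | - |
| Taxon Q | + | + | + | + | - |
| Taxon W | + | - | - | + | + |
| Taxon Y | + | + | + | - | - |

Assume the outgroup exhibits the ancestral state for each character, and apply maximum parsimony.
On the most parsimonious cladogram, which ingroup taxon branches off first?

Taxon D

Character polarity is set by the outgroup: the derived state is whichever differs from the outgroup's state, so for gular pouch, four-chambered heart the derived state is '-', and for the remaining characters it is '+'.
webbed digits (derived state '+') is shared by Taxon Q, Taxon W, Taxon X, Taxon Y, and Taxon Z — a synapomorphy uniting that clade.
Only Taxon W, Taxon X, and Taxon Z show the derived state '-' for gular pouch, supporting them as a clade.
four-chambered heart: derived state '-' in Taxon W only — an autapomorphy, so it tells us nothing about relationships among taxa.
Only Taxon Q, Taxon W, Taxon X, and Taxon Z show the derived state '+' for lateral line, supporting them as a clade.
Only Taxon W and Taxon Z show the derived state '+' for petiole constricted, supporting them as a clade.
Most parsimonious ingroup topology: ((((Taxon X,(Taxon Z,Taxon W)),Taxon Q),Taxon Y),Taxon D).
Taxon D is sister to the clade containing all other ingroup taxa, so it is the earliest-diverging (most basal) ingroup lineage.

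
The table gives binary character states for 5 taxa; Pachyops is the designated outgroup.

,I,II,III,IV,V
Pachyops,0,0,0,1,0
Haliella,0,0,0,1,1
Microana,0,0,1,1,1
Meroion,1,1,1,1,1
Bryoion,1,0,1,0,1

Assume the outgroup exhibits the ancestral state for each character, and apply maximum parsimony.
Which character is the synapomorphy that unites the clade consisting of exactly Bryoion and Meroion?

Character polarity is set by the outgroup: the derived state is whichever differs from the outgroup's state, so for IV the derived state is '0', and for the remaining characters it is '1'.
Only Bryoion and Meroion show the derived state '1' for I, supporting them as a clade.
II (derived state '1') is unique to Meroion (autapomorphy; uninformative for grouping).
III (derived state '1') is shared by Bryoion, Meroion, and Microana — a synapomorphy uniting that clade.
IV: derived state '0' in Bryoion only — an autapomorphy, so it tells us nothing about relationships among taxa.
V (derived state '1') is shared by all ingroup taxa — unites the whole ingroup.
Most parsimonious ingroup topology: (((Bryoion,Meroion),Microana),Haliella).
The clade {Bryoion, Meroion} is supported by I: its derived state '1' occurs in exactly those taxa and in no other taxon (including the outgroup).

I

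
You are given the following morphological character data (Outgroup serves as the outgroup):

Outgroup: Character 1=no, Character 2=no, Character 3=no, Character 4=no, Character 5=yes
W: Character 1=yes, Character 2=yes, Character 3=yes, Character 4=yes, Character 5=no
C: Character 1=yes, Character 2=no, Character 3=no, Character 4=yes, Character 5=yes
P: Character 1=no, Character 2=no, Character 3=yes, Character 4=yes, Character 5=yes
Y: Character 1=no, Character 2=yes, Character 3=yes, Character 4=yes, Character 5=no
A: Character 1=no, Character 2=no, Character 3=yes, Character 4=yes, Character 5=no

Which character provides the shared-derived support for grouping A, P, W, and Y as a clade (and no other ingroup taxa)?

Character polarity is set by the outgroup: the derived state is whichever differs from the outgroup's state, so for Character 5 the derived state is 'no', and for the remaining characters it is 'yes'.
Character 1 (state 'yes') occurs in C and W but conflicts with the nesting implied by the other characters — most parsimoniously interpreted as homoplasy.
Character 2: derived state 'yes' in W and Y only — synapomorphy for {W, Y}.
Only A, P, W, and Y show the derived state 'yes' for Character 3, supporting them as a clade.
All ingroup taxa share the derived state 'yes' for Character 4; it defines the ingroup but does not resolve relationships within it.
Character 5 (derived state 'no') is shared by A, W, and Y — a synapomorphy uniting that clade.
Most parsimonious ingroup topology: ((((W,Y),A),P),C).
The clade {A, P, W, Y} is supported by Character 3: its derived state 'yes' occurs in exactly those taxa and in no other taxon (including the outgroup).

Character 3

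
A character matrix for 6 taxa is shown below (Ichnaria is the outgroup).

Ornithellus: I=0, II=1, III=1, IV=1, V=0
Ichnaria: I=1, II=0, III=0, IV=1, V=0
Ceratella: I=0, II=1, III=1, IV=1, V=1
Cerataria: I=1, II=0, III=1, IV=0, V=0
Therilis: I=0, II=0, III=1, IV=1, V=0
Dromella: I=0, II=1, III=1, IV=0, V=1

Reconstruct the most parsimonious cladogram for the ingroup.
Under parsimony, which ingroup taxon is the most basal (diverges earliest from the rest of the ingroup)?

Character polarity is set by the outgroup: the derived state is whichever differs from the outgroup's state, so for I, IV the derived state is '0', and for the remaining characters it is '1'.
Only Ceratella, Dromella, Ornithellus, and Therilis show the derived state '0' for I, supporting them as a clade.
II (derived state '1') is shared by Ceratella, Dromella, and Ornithellus — a synapomorphy uniting that clade.
All ingroup taxa share the derived state '1' for III; it defines the ingroup but does not resolve relationships within it.
IV (state '0') occurs in Cerataria and Dromella but conflicts with the nesting implied by the other characters — most parsimoniously interpreted as homoplasy.
Only Ceratella and Dromella show the derived state '1' for V, supporting them as a clade.
Most parsimonious ingroup topology: ((((Dromella,Ceratella),Ornithellus),Therilis),Cerataria).
Cerataria is sister to the clade containing all other ingroup taxa, so it is the earliest-diverging (most basal) ingroup lineage.

Cerataria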